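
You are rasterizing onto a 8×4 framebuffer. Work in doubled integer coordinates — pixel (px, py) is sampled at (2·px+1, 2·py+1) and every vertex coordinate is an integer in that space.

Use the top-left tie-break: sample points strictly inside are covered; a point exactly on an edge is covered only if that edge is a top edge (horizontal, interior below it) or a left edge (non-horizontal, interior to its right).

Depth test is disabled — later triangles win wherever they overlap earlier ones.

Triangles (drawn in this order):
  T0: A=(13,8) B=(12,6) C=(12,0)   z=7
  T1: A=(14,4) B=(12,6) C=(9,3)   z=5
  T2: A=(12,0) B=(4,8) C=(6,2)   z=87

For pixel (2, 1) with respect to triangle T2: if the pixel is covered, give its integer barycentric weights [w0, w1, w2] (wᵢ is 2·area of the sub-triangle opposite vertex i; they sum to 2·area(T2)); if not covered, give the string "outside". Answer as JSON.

T0:
  2·area = 6
  edge (13, 8)→(12, 6): d=(-1,-2) top-left  bias=+0
  edge (12, 6)→(12, 0): d=(0,-6) top-left  bias=+0
  edge (12, 0)→(13, 8): d=(1,8) right/bottom  bias=-1
  covered (0 px):
    · · · · · · · ·
    · · · · · · · ·
    · · · · · · · ·
    · · · · · · · ·
T1:
  2·area = 12
  edge (14, 4)→(12, 6): d=(-2,2) right/bottom  bias=-1
  edge (12, 6)→(9, 3): d=(-3,-3) top-left  bias=+0
  edge (9, 3)→(14, 4): d=(5,1) right/bottom  bias=-1
    (3,0)@(7, 1): e=[20,0,-8] → ·  [on edge]
    (4,1)@(9, 3): e=[12,0,0] → ·  [on edge]
    (7,1)@(15, 3): e=[0,18,-6] → ·  [on edge]
    (5,2)@(11, 5): e=[4,0,8] → █  [on edge]
    (6,2)@(13, 5): e=[0,6,6] → ·  [on edge]
    (5,3)@(11, 7): e=[0,-6,18] → ·  [on edge]
    (6,3)@(13, 7): e=[-4,0,16] → ·  [on edge]
  covered (1 px):
    · · · · · · · ·
    · · · · · · · ·
    · · · · · █ · ·
    · · · · · · · ·
T2:
  2·area = 32
  edge (12, 0)→(4, 8): d=(-8,8) right/bottom  bias=-1
  edge (4, 8)→(6, 2): d=(2,-6) top-left  bias=+0
  edge (6, 2)→(12, 0): d=(6,-2) top-left  bias=+0
    (4,0)@(9, 1): e=[16,16,0] → █  [on edge]
    (5,0)@(11, 1): e=[0,28,4] → ·  [on edge]
    (1,1)@(3, 3): e=[48,-16,0] → ·  [on edge]
    (3,1)@(7, 3): e=[16,8,8] → █
    (4,1)@(9, 3): e=[0,20,12] → ·  [on edge]
    (2,2)@(5, 5): e=[16,0,16] → █  [on edge]
    (3,2)@(7, 5): e=[0,12,20] → ·  [on edge]
    (2,3)@(5, 7): e=[0,4,28] → ·  [on edge]
  covered (3 px):
    · · · · █ · · ·
    · · · █ · · · ·
    · · █ · · · · ·
    · · · · · · · ·

Answer: "outside"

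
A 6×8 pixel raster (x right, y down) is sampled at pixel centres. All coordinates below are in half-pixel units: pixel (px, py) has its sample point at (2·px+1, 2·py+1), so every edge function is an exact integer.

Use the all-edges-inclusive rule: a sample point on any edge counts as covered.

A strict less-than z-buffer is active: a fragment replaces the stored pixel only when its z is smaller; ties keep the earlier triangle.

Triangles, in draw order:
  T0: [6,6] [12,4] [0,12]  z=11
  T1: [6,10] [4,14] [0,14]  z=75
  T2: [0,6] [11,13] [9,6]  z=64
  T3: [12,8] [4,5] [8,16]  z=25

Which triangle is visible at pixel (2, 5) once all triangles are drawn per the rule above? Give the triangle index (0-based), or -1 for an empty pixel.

T0:
  2·area = 24
  edge (6, 6)→(12, 4): d=(6,-2) inclusive
  edge (12, 4)→(0, 12): d=(-12,8) inclusive
  edge (0, 12)→(6, 6): d=(6,-6) inclusive
    (5,0)@(11, 1): e=[-20,44,0] → ·  [on edge]
    (4,1)@(9, 3): e=[-12,36,0] → ·  [on edge]
    (3,2)@(7, 5): e=[-4,28,0] → ·  [on edge]
    (4,2)@(9, 5): e=[0,12,12] → █  [on edge]
    (5,2)@(11, 5): e=[4,-4,24] → ·
    (1,3)@(3, 7): e=[0,36,-12] → ·  [on edge]
    (2,3)@(5, 7): e=[4,20,0] → █  [on edge]
    (3,3)@(7, 7): e=[8,4,12] → █
    (4,3)@(9, 7): e=[12,-12,24] → ·
    (1,4)@(3, 9): e=[12,12,0] → █  [on edge]
    (2,4)@(5, 9): e=[16,-4,12] → ·
    (3,4)@(7, 9): e=[20,-20,24] → ·
    (0,5)@(1, 11): e=[20,4,0] → █  [on edge]
  covered (5 px):
    · · · · · ·
    · · · · · ·
    · · · · █ ·
    · · █ █ · ·
    · █ · · · ·
    █ · · · · ·
    · · · · · ·
    · · · · · ·
T1:
  2·area = 16
  edge (6, 10)→(4, 14): d=(-2,4) inclusive
  edge (4, 14)→(0, 14): d=(-4,0) inclusive
  edge (0, 14)→(6, 10): d=(6,-4) inclusive
    (2,5)@(5, 11): e=[2,12,2] → █
    (3,5)@(7, 11): e=[-6,12,10] → ·
    (1,6)@(3, 13): e=[6,4,6] → █
    (2,6)@(5, 13): e=[-2,4,14] → ·
    (1,7)@(3, 15): e=[2,-4,18] → ·
  covered (2 px):
    · · · · · ·
    · · · · · ·
    · · · · · ·
    · · · · · ·
    · · · · · ·
    · · █ · · ·
    · █ · · · ·
    · · · · · ·
T2:
  2·area = 63  (B↔C swapped to make it positive)
  edge (0, 6)→(9, 6): d=(9,0) inclusive
  edge (9, 6)→(11, 13): d=(2,7) inclusive
  edge (11, 13)→(0, 6): d=(-11,-7) inclusive
    (1,3)@(3, 7): e=[9,44,10] → █
    (2,3)@(5, 7): e=[9,30,24] → █
    (3,3)@(7, 7): e=[9,16,38] → █
    (4,3)@(9, 7): e=[9,2,52] → █
    (5,3)@(11, 7): e=[9,-12,66] → ·
    (1,4)@(3, 9): e=[27,48,-12] → ·
    (2,4)@(5, 9): e=[27,34,2] → █
    (5,4)@(11, 9): e=[27,-8,44] → ·
    (2,5)@(5, 11): e=[45,38,-20] → ·
    (3,5)@(7, 11): e=[45,24,-6] → ·
    (4,5)@(9, 11): e=[45,10,8] → █
    (5,5)@(11, 11): e=[45,-4,22] → ·
    (5,6)@(11, 13): e=[63,0,0] → █  [on edge]
  covered (9 px):
    · · · · · ·
    · · · · · ·
    · · · · · ·
    · █ █ █ █ ·
    · · █ █ █ ·
    · · · · █ ·
    · · · · · █
    · · · · · ·
T3:
  2·area = 76  (B↔C swapped to make it positive)
  edge (12, 8)→(8, 16): d=(-4,8) inclusive
  edge (8, 16)→(4, 5): d=(-4,-11) inclusive
  edge (4, 5)→(12, 8): d=(8,3) inclusive
    (2,3)@(5, 7): e=[60,3,13] → █
    (3,3)@(7, 7): e=[44,25,7] → █
    (4,3)@(9, 7): e=[28,47,1] → █
    (5,3)@(11, 7): e=[12,69,-5] → ·
    (2,4)@(5, 9): e=[52,-5,29] → ·
    (3,4)@(7, 9): e=[36,17,23] → █
    (5,4)@(11, 9): e=[4,61,11] → █
    (3,5)@(7, 11): e=[28,9,39] → █
    (5,5)@(11, 11): e=[-4,53,27] → ·
    (3,6)@(7, 13): e=[20,1,55] → █
    (5,6)@(11, 13): e=[-12,45,43] → ·
    (3,7)@(7, 15): e=[12,-7,71] → ·
  covered (10 px):
    · · · · · ·
    · · · · · ·
    · · · · · ·
    · · █ █ █ ·
    · · · █ █ █
    · · · █ █ ·
    · · · █ █ ·
    · · · · · ·

Z-buffer (winner per pixel, '.' = empty):
  . . . . . .
  . . . . . .
  . . . . 0 .
  . 2 0 0 3 .
  . 0 2 3 3 3
  0 . 1 3 3 .
  . 1 . 3 3 2
  . . . . . .

Result: 1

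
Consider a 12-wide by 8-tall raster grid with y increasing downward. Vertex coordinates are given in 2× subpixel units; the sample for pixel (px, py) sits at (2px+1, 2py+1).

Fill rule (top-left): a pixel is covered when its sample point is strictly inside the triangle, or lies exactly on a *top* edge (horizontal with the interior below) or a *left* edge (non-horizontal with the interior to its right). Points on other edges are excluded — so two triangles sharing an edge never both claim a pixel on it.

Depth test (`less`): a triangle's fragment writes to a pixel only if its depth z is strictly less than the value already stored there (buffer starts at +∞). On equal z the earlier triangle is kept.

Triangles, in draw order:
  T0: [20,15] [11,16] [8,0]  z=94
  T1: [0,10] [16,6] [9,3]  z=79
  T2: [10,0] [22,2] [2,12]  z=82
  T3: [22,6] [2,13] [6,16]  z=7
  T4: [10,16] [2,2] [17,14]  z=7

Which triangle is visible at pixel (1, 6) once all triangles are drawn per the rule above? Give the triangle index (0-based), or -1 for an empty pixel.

T0:
  2·area = 147
  edge (20, 15)→(11, 16): d=(-9,1) right/bottom  bias=-1
  edge (11, 16)→(8, 0): d=(-3,-16) top-left  bias=+0
  edge (8, 0)→(20, 15): d=(12,15) right/bottom  bias=-1
    (4,1)@(9, 3): e=[119,7,21] → X
    (5,1)@(11, 3): e=[117,39,-9] → .
    (4,2)@(9, 5): e=[101,1,45] → X
    (5,2)@(11, 5): e=[99,33,15] → X
    (6,2)@(13, 5): e=[97,65,-15] → .
    (4,3)@(9, 7): e=[83,-5,69] → .
    (5,3)@(11, 7): e=[81,27,39] → X
    (6,3)@(13, 7): e=[79,59,9] → X
    (7,3)@(15, 7): e=[77,91,-21] → .
    (5,4)@(11, 9): e=[63,21,63] → X
    (7,4)@(15, 9): e=[59,85,3] → X
    (8,4)@(17, 9): e=[57,117,-27] → .
  covered (20 px):
    . . . . . . . . . . . .
    . . . . X . . . . . . .
    . . . . X X . . . . . .
    . . . . . X X . . . . .
    . . . . . X X X . . . .
    . . . . . X X X . . . .
    . . . . . X X X X . . .
    . . . . . X X X X X . .
T1:
  2·area = 76  (B↔C swapped to make it positive)
  edge (0, 10)→(9, 3): d=(9,-7) top-left  bias=+0
  edge (9, 3)→(16, 6): d=(7,3) right/bottom  bias=-1
  edge (16, 6)→(0, 10): d=(-16,4) right/bottom  bias=-1
    (4,1)@(9, 3): e=[0,0,76] → .  [on edge]
    (3,2)@(7, 5): e=[4,20,52] → X
    (4,2)@(9, 5): e=[18,14,44] → X
    (5,2)@(11, 5): e=[32,8,36] → X
    (6,2)@(13, 5): e=[46,2,28] → X
    (7,2)@(15, 5): e=[60,-4,20] → .
    (2,3)@(5, 7): e=[8,40,28] → X
    (6,3)@(13, 7): e=[64,16,-4] → .
    (1,4)@(3, 9): e=[12,60,4] → X
    (2,4)@(5, 9): e=[26,54,-4] → .
    (3,4)@(7, 9): e=[40,48,-12] → .
    (4,4)@(9, 9): e=[54,42,-20] → .
    (11,4)@(23, 9): e=[152,0,-76] → .  [on edge]
  covered (9 px):
    . . . . . . . . . . . .
    . . . . . . . . . . . .
    . . . X X X X . . . . .
    . . X X X X . . . . . .
    . X . . . . . . . . . .
    . . . . . . . . . . . .
    . . . . . . . . . . . .
    . . . . . . . . . . . .
T2:
  2·area = 160
  edge (10, 0)→(22, 2): d=(12,2) right/bottom  bias=-1
  edge (22, 2)→(2, 12): d=(-20,10) right/bottom  bias=-1
  edge (2, 12)→(10, 0): d=(8,-12) top-left  bias=+0
    (5,0)@(11, 1): e=[10,130,20] → X
    (6,0)@(13, 1): e=[6,110,44] → X
    (7,0)@(15, 1): e=[2,90,68] → X
    (8,0)@(17, 1): e=[-2,70,92] → .
    (4,1)@(9, 3): e=[38,110,12] → X
    (8,1)@(17, 3): e=[22,30,108] → X
    (9,1)@(19, 3): e=[18,10,132] → X
    (10,1)@(21, 3): e=[14,-10,156] → .
    (3,2)@(7, 5): e=[66,90,4] → X
    (8,2)@(17, 5): e=[46,-10,124] → .
    (9,2)@(19, 5): e=[42,-30,148] → .
    (3,3)@(7, 7): e=[90,50,20] → X
  covered (20 px):
    . . . . . X X X . . . .
    . . . . X X X X X X . .
    . . . X X X X X . . . .
    . . . X X X . . . . . .
    . . X X . . . . . . . .
    . X . . . . . . . . . .
    . . . . . . . . . . . .
    . . . . . . . . . . . .
T3:
  2·area = 88  (B↔C swapped to make it positive)
  edge (22, 6)→(6, 16): d=(-16,10) right/bottom  bias=-1
  edge (6, 16)→(2, 13): d=(-4,-3) top-left  bias=+0
  edge (2, 13)→(22, 6): d=(20,-7) top-left  bias=+0
    (7,4)@(15, 9): e=[22,55,11] → X
    (8,4)@(17, 9): e=[2,61,25] → X
    (9,4)@(19, 9): e=[-18,67,39] → .
    (4,5)@(9, 11): e=[50,29,9] → X
    (5,5)@(11, 11): e=[30,35,23] → X
    (6,5)@(13, 11): e=[10,41,37] → X
    (7,5)@(15, 11): e=[-10,47,51] → .
    (8,5)@(17, 11): e=[-30,53,65] → .
    (1,6)@(3, 13): e=[78,3,7] → X
    (2,6)@(5, 13): e=[58,9,21] → X
    (3,6)@(7, 13): e=[38,15,35] → X
    (5,6)@(11, 13): e=[-2,27,63] → .
  covered (11 px):
    . . . . . . . . . . . .
    . . . . . . . . . . . .
    . . . . . . . . . . . .
    . . . . . . . . . . . .
    . . . . . . . X X . . .
    . . . . X X X . . . . .
    . X X X X . . . . . . .
    . . X X . . . . . . . .
T4:
  2·area = 114
  edge (10, 16)→(2, 2): d=(-8,-14) top-left  bias=+0
  edge (2, 2)→(17, 14): d=(15,12) right/bottom  bias=-1
  edge (17, 14)→(10, 16): d=(-7,2) right/bottom  bias=-1
    (1,1)@(3, 3): e=[6,3,105] → X
    (2,1)@(5, 3): e=[34,-21,101] → .
    (1,2)@(3, 5): e=[-10,33,91] → .
    (2,2)@(5, 5): e=[18,9,87] → X
    (3,2)@(7, 5): e=[46,-15,83] → .
    (2,3)@(5, 7): e=[2,39,73] → X
    (3,3)@(7, 7): e=[30,15,69] → X
    (4,3)@(9, 7): e=[58,-9,65] → .
    (2,4)@(5, 9): e=[-14,69,59] → .
    (3,4)@(7, 9): e=[14,45,55] → X
    (4,4)@(9, 9): e=[42,21,51] → X
    (5,4)@(11, 9): e=[70,-3,47] → .
  covered (15 px):
    . . . . . . . . . . . .
    . X . . . . . . . . . .
    . . X . . . . . . . . .
    . . X X . . . . . . . .
    . . . X X . . . . . . .
    . . . . X X X . . . . .
    . . . . X X X X . . . .
    . . . . . X X . . . . .

Z-buffer (winner per pixel, '.' = empty):
  . . . . . 2 2 2 . . . .
  . 4 . . 2 2 2 2 2 2 . .
  . . 4 1 1 1 1 2 . . . .
  . . 4 4 1 1 0 . . . . .
  . 1 2 4 4 0 0 3 3 . . .
  . 2 . . 3 3 3 0 . . . .
  . 3 3 3 3 4 4 4 0 . . .
  . . 3 3 . 4 4 0 0 0 . .

Final: 3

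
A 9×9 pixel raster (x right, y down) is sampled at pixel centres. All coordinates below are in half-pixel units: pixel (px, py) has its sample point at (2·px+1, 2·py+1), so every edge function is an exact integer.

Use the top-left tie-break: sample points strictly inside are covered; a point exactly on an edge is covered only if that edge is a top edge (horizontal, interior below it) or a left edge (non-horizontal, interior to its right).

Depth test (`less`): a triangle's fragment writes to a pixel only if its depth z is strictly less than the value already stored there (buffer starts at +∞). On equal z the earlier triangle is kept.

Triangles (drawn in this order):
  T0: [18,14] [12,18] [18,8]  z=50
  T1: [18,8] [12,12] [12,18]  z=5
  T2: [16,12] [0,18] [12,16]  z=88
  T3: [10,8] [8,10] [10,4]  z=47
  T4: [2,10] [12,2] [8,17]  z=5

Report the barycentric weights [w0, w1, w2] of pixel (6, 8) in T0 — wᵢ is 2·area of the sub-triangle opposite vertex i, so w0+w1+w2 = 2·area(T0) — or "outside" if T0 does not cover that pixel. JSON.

T0:
  2·area = 36
  edge (18, 14)→(12, 18): d=(-6,4) right/bottom  bias=-1
  edge (12, 18)→(18, 8): d=(6,-10) top-left  bias=+0
  edge (18, 8)→(18, 14): d=(0,6) right/bottom  bias=-1
    (8,5)@(17, 11): e=[22,8,6] → #
    (7,6)@(15, 13): e=[18,0,18] → #  [on edge]
    (7,7)@(15, 15): e=[6,12,18] → #
    (8,7)@(17, 15): e=[-2,32,6] → ·
    (6,8)@(13, 17): e=[2,4,30] → #
    (7,8)@(15, 17): e=[-6,24,18] → ·
  covered (5 px):
    · · · · · · · · ·
    · · · · · · · · ·
    · · · · · · · · ·
    · · · · · · · · ·
    · · · · · · · · ·
    · · · · · · · · #
    · · · · · · · # #
    · · · · · · · # ·
    · · · · · · # · ·
T1:
  2·area = 36  (B↔C swapped to make it positive)
  edge (18, 8)→(12, 18): d=(-6,10) right/bottom  bias=-1
  edge (12, 18)→(12, 12): d=(0,-6) top-left  bias=+0
  edge (12, 12)→(18, 8): d=(6,-4) top-left  bias=+0
    (8,4)@(17, 9): e=[4,30,2] → #
    (7,5)@(15, 11): e=[12,18,6] → #
    (8,5)@(17, 11): e=[-8,30,14] → ·
    (6,6)@(13, 13): e=[20,6,10] → #
    (7,6)@(15, 13): e=[0,18,18] → ·  [on edge]
    (6,7)@(13, 15): e=[8,6,22] → #
    (7,7)@(15, 15): e=[-12,18,30] → ·
    (6,8)@(13, 17): e=[-4,6,34] → ·
  covered (4 px):
    · · · · · · · · ·
    · · · · · · · · ·
    · · · · · · · · ·
    · · · · · · · · ·
    · · · · · · · · #
    · · · · · · · # ·
    · · · · · · # · ·
    · · · · · · # · ·
    · · · · · · · · ·
T2:
  2·area = 40  (B↔C swapped to make it positive)
  edge (16, 12)→(12, 16): d=(-4,4) right/bottom  bias=-1
  edge (12, 16)→(0, 18): d=(-12,2) right/bottom  bias=-1
  edge (0, 18)→(16, 12): d=(16,-6) top-left  bias=+0
    (8,5)@(17, 11): e=[0,50,-10] → ·  [on edge]
    (7,6)@(15, 13): e=[0,30,10] → ·  [on edge]
    (4,7)@(9, 15): e=[16,18,6] → #
    (5,7)@(11, 15): e=[8,14,18] → #
    (6,7)@(13, 15): e=[0,10,30] → ·  [on edge]
    (1,8)@(3, 17): e=[32,6,2] → #
    (2,8)@(5, 17): e=[24,2,14] → #
    (3,8)@(7, 17): e=[16,-2,26] → ·
    (4,8)@(9, 17): e=[8,-6,38] → ·
    (5,8)@(11, 17): e=[0,-10,50] → ·  [on edge]
  covered (4 px):
    · · · · · · · · ·
    · · · · · · · · ·
    · · · · · · · · ·
    · · · · · · · · ·
    · · · · · · · · ·
    · · · · · · · · ·
    · · · · · · · · ·
    · · · · # # · · ·
    · # # · · · · · ·
T3:
  2·area = 8
  edge (10, 8)→(8, 10): d=(-2,2) right/bottom  bias=-1
  edge (8, 10)→(10, 4): d=(2,-6) top-left  bias=+0
  edge (10, 4)→(10, 8): d=(0,4) right/bottom  bias=-1
    (5,0)@(11, 1): e=[12,0,-4] → ·  [on edge]
    (8,0)@(17, 1): e=[0,36,-28] → ·  [on edge]
    (7,1)@(15, 3): e=[0,28,-20] → ·  [on edge]
    (6,2)@(13, 5): e=[0,20,-12] → ·  [on edge]
    (4,3)@(9, 7): e=[4,0,4] → #  [on edge]
    (5,3)@(11, 7): e=[0,12,-4] → ·  [on edge]
    (4,4)@(9, 9): e=[0,4,4] → ·  [on edge]
    (3,5)@(7, 11): e=[0,-4,12] → ·  [on edge]
    (2,6)@(5, 13): e=[0,-12,20] → ·  [on edge]
    (3,6)@(7, 13): e=[-4,0,12] → ·  [on edge]
    (1,7)@(3, 15): e=[0,-20,28] → ·  [on edge]
    (0,8)@(1, 17): e=[0,-28,36] → ·  [on edge]
  covered (1 px):
    · · · · · · · · ·
    · · · · · · · · ·
    · · · · · · · · ·
    · · · · # · · · ·
    · · · · · · · · ·
    · · · · · · · · ·
    · · · · · · · · ·
    · · · · · · · · ·
    · · · · · · · · ·
T4:
  2·area = 118
  edge (2, 10)→(12, 2): d=(10,-8) top-left  bias=+0
  edge (12, 2)→(8, 17): d=(-4,15) right/bottom  bias=-1
  edge (8, 17)→(2, 10): d=(-6,-7) top-left  bias=+0
    (5,1)@(11, 3): e=[2,11,105] → #
    (6,1)@(13, 3): e=[18,-19,119] → ·
    (4,2)@(9, 5): e=[6,33,79] → #
    (6,2)@(13, 5): e=[38,-27,107] → ·
    (3,3)@(7, 7): e=[10,55,53] → #
    (5,3)@(11, 7): e=[42,-5,81] → ·
    (2,4)@(5, 9): e=[14,77,27] → #
    (5,4)@(11, 9): e=[62,-13,69] → ·
    (1,5)@(3, 11): e=[18,99,1] → #
    (5,5)@(11, 11): e=[82,-21,57] → ·
    (1,6)@(3, 13): e=[38,91,-11] → ·
    (2,6)@(5, 13): e=[54,61,3] → #
  covered (16 px):
    · · · · · · · · ·
    · · · · · # · · ·
    · · · · # # · · ·
    · · · # # · · · ·
    · · # # # · · · ·
    · # # # # · · · ·
    · · # # # · · · ·
    · · · # · · · · ·
    · · · · · · · · ·

Answer: [4,30,2]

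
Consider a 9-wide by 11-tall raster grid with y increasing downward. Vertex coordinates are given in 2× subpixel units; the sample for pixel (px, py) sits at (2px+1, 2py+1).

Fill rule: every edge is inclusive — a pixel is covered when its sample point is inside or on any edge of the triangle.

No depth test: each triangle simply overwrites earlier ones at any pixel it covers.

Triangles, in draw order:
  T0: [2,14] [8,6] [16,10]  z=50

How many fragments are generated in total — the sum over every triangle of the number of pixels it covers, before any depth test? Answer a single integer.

T0:
  2·area = 88
  edge (2, 14)→(8, 6): d=(6,-8) inclusive
  edge (8, 6)→(16, 10): d=(8,4) inclusive
  edge (16, 10)→(2, 14): d=(-14,4) inclusive
    (4,3)@(9, 7): e=[14,4,70] → #
    (5,3)@(11, 7): e=[30,-4,62] → ·
    (3,4)@(7, 9): e=[10,28,50] → #
    (5,4)@(11, 9): e=[42,12,34] → #
    (6,4)@(13, 9): e=[58,4,26] → #
    (7,4)@(15, 9): e=[74,-4,18] → ·
    (2,5)@(5, 11): e=[6,52,30] → #
    (6,5)@(13, 11): e=[70,20,-2] → ·
    (1,6)@(3, 13): e=[2,76,10] → #
    (3,6)@(7, 13): e=[34,60,-6] → ·
    (4,6)@(9, 13): e=[50,52,-14] → ·
    (5,6)@(11, 13): e=[66,44,-22] → ·
  covered (11 px):
    · · · · · · · · ·
    · · · · · · · · ·
    · · · · · · · · ·
    · · · · # · · · ·
    · · · # # # # · ·
    · · # # # # · · ·
    · # # · · · · · ·
    · · · · · · · · ·
    · · · · · · · · ·
    · · · · · · · · ·
    · · · · · · · · ·

Answer: 11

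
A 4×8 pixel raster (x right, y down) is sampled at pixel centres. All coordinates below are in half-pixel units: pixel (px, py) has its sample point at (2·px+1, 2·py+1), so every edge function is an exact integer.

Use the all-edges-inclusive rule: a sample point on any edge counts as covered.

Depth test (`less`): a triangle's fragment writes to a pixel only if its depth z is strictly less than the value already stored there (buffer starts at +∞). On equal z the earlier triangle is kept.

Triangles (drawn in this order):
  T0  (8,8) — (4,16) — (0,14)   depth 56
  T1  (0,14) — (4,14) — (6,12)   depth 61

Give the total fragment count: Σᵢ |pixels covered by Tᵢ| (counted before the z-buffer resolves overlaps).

T0:
  2·area = 40
  edge (8, 8)→(4, 16): d=(-4,8) inclusive
  edge (4, 16)→(0, 14): d=(-4,-2) inclusive
  edge (0, 14)→(8, 8): d=(8,-6) inclusive
    (3,4)@(7, 9): e=[4,34,2] → #
    (2,5)@(5, 11): e=[12,22,6] → #
    (3,5)@(7, 11): e=[-4,26,18] → ·
    (1,6)@(3, 13): e=[20,10,10] → #
    (3,6)@(7, 13): e=[-12,18,34] → ·
    (1,7)@(3, 15): e=[12,2,26] → #
    (2,7)@(5, 15): e=[-4,6,38] → ·
  covered (5 px):
    · · · ·
    · · · ·
    · · · ·
    · · · ·
    · · · #
    · · # ·
    · # # ·
    · # · ·
T1:
  2·area = 8  (B↔C swapped to make it positive)
  edge (0, 14)→(6, 12): d=(6,-2) inclusive
  edge (6, 12)→(4, 14): d=(-2,2) inclusive
  edge (4, 14)→(0, 14): d=(-4,0) inclusive
    (3,5)@(7, 11): e=[-4,0,12] → ·  [on edge]
    (1,6)@(3, 13): e=[0,4,4] → #  [on edge]
    (2,6)@(5, 13): e=[4,0,4] → #  [on edge]
    (3,6)@(7, 13): e=[8,-4,4] → ·
    (1,7)@(3, 15): e=[12,0,-4] → ·  [on edge]
    (2,7)@(5, 15): e=[16,-4,-4] → ·
  covered (2 px):
    · · · ·
    · · · ·
    · · · ·
    · · · ·
    · · · ·
    · · · ·
    · # # ·
    · · · ·

Result: 7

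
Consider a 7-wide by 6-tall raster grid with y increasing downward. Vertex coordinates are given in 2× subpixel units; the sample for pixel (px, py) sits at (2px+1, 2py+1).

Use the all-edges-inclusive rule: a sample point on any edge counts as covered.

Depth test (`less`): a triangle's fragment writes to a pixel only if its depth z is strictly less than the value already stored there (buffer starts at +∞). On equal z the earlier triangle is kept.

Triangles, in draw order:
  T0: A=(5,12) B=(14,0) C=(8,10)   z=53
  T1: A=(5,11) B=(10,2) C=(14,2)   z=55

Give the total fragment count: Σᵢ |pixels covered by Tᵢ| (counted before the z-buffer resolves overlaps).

T0:
  2·area = 18
  edge (5, 12)→(14, 0): d=(9,-12) inclusive
  edge (14, 0)→(8, 10): d=(-6,10) inclusive
  edge (8, 10)→(5, 12): d=(-3,2) inclusive
    (5,2)@(11, 5): e=[9,0,9] → █  [on edge]
    (6,2)@(13, 5): e=[33,-20,5] → ·
    (4,3)@(9, 7): e=[3,8,7] → █
    (5,3)@(11, 7): e=[27,-12,3] → ·
    (4,4)@(9, 9): e=[21,-4,1] → ·
  covered (2 px):
    · · · · · · ·
    · · · · · · ·
    · · · · · █ ·
    · · · · █ · ·
    · · · · · · ·
    · · · · · · ·
T1:
  2·area = 36
  edge (5, 11)→(10, 2): d=(5,-9) inclusive
  edge (10, 2)→(14, 2): d=(4,0) inclusive
  edge (14, 2)→(5, 11): d=(-9,9) inclusive
    (5,1)@(11, 3): e=[14,4,18] → █
    (6,1)@(13, 3): e=[32,4,0] → █  [on edge]
    (4,2)@(9, 5): e=[6,12,18] → █
    (5,2)@(11, 5): e=[24,12,0] → █  [on edge]
    (6,2)@(13, 5): e=[42,12,-18] → ·
    (4,3)@(9, 7): e=[16,20,0] → █  [on edge]
    (5,3)@(11, 7): e=[34,20,-18] → ·
    (3,4)@(7, 9): e=[8,28,0] → █  [on edge]
    (4,4)@(9, 9): e=[26,28,-18] → ·
    (2,5)@(5, 11): e=[0,36,0] → █  [on edge]
    (3,5)@(7, 11): e=[18,36,-18] → ·
  covered (7 px):
    · · · · · · ·
    · · · · · █ █
    · · · · █ █ ·
    · · · · █ · ·
    · · · █ · · ·
    · · █ · · · ·

Result: 9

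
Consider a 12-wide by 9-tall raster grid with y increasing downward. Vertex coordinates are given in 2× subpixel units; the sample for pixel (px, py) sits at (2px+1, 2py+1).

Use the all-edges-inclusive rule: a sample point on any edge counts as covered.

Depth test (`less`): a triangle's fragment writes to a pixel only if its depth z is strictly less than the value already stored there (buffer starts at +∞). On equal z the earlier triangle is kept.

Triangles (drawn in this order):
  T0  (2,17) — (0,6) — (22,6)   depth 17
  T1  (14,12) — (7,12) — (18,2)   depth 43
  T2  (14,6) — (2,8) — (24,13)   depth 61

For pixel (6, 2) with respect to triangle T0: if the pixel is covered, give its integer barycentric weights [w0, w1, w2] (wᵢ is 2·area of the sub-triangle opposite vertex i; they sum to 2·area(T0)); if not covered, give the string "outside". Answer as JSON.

T0:
  2·area = 242
  edge (2, 17)→(0, 6): d=(-2,-11) inclusive
  edge (0, 6)→(22, 6): d=(22,0) inclusive
  edge (22, 6)→(2, 17): d=(-20,11) inclusive
    (0,3)@(1, 7): e=[9,22,211] → X
    (1,3)@(3, 7): e=[31,22,189] → X
    (2,3)@(5, 7): e=[53,22,167] → X
    (3,3)@(7, 7): e=[75,22,145] → X
    (4,3)@(9, 7): e=[97,22,123] → X
    (5,3)@(11, 7): e=[119,22,101] → X
    (6,3)@(13, 7): e=[141,22,79] → X
    (7,3)@(15, 7): e=[163,22,57] → X
    (8,3)@(17, 7): e=[185,22,35] → X
    (9,3)@(19, 7): e=[207,22,13] → X
    (10,3)@(21, 7): e=[229,22,-9] → .
    (0,4)@(1, 9): e=[5,66,171] → X
  covered (30 px):
    . . . . . . . . . . . .
    . . . . . . . . . . . .
    . . . . . . . . . . . .
    X X X X X X X X X X . .
    X X X X X X X X . . . .
    X X X X X X . . . . . .
    . X X X X . . . . . . .
    . X X . . . . . . . . .
    . . . . . . . . . . . .
T1:
  2·area = 70
  edge (14, 12)→(7, 12): d=(-7,0) inclusive
  edge (7, 12)→(18, 2): d=(11,-10) inclusive
  edge (18, 2)→(14, 12): d=(-4,10) inclusive
    (8,1)@(17, 3): e=[63,1,6] → X
    (9,1)@(19, 3): e=[63,21,-14] → .
    (7,2)@(15, 5): e=[49,3,18] → X
    (8,2)@(17, 5): e=[49,23,-2] → .
    (6,3)@(13, 7): e=[35,5,30] → X
    (8,3)@(17, 7): e=[35,45,-10] → .
    (5,4)@(11, 9): e=[21,7,42] → X
    (8,4)@(17, 9): e=[21,67,-18] → .
    (4,5)@(9, 11): e=[7,9,54] → X
    (7,5)@(15, 11): e=[7,69,-6] → .
    (4,6)@(9, 13): e=[-7,31,46] → .
    (5,6)@(11, 13): e=[-7,51,26] → .
  covered (10 px):
    . . . . . . . . . . . .
    . . . . . . . . X . . .
    . . . . . . . X . . . .
    . . . . . . X X . . . .
    . . . . . X X X . . . .
    . . . . X X X . . . . .
    . . . . . . . . . . . .
    . . . . . . . . . . . .
    . . . . . . . . . . . .
T2:
  2·area = 104  (B↔C swapped to make it positive)
  edge (14, 6)→(24, 13): d=(10,7) inclusive
  edge (24, 13)→(2, 8): d=(-22,-5) inclusive
  edge (2, 8)→(14, 6): d=(12,-2) inclusive
    (4,3)@(9, 7): e=[45,57,2] → X
    (5,3)@(11, 7): e=[31,67,6] → X
    (6,3)@(13, 7): e=[17,77,10] → X
    (7,3)@(15, 7): e=[3,87,14] → X
    (8,3)@(17, 7): e=[-11,97,18] → .
    (3,4)@(7, 9): e=[79,3,22] → X
    (8,4)@(17, 9): e=[9,53,42] → X
    (9,4)@(19, 9): e=[-5,63,46] → .
    (3,5)@(7, 11): e=[99,-41,46] → .
    (4,5)@(9, 11): e=[85,-31,50] → .
    (5,5)@(11, 11): e=[71,-21,54] → .
    (6,5)@(13, 11): e=[57,-11,58] → .
  covered (13 px):
    . . . . . . . . . . . .
    . . . . . . . . . . . .
    . . . . . . . . . . . .
    . . . . X X X X . . . .
    . . . X X X X X X . . .
    . . . . . . . . X X X .
    . . . . . . . . . . . .
    . . . . . . . . . . . .
    . . . . . . . . . . . .

Answer: "outside"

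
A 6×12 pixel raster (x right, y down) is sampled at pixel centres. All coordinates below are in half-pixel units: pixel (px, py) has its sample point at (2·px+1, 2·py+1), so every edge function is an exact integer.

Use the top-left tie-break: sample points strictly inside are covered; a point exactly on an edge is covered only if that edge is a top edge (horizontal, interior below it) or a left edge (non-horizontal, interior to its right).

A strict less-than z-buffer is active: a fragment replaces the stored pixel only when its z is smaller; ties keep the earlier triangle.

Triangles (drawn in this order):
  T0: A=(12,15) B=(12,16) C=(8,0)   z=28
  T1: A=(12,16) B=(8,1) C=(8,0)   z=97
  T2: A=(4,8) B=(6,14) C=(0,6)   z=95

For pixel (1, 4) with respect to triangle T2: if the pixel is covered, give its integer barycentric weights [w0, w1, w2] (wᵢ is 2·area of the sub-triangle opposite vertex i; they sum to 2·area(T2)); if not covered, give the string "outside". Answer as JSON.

T0:
  2·area = 4
  edge (12, 15)→(12, 16): d=(0,1) right/bottom  bias=-1
  edge (12, 16)→(8, 0): d=(-4,-16) top-left  bias=+0
  edge (8, 0)→(12, 15): d=(4,15) right/bottom  bias=-1
  covered (0 px):
    . . . . . .
    . . . . . .
    . . . . . .
    . . . . . .
    . . . . . .
    . . . . . .
    . . . . . .
    . . . . . .
    . . . . . .
    . . . . . .
    . . . . . .
    . . . . . .
T1:
  2·area = 4
  edge (12, 16)→(8, 1): d=(-4,-15) top-left  bias=+0
  edge (8, 1)→(8, 0): d=(0,-1) top-left  bias=+0
  edge (8, 0)→(12, 16): d=(4,16) right/bottom  bias=-1
  covered (0 px):
    . . . . . .
    . . . . . .
    . . . . . .
    . . . . . .
    . . . . . .
    . . . . . .
    . . . . . .
    . . . . . .
    . . . . . .
    . . . . . .
    . . . . . .
    . . . . . .
T2:
  2·area = 20
  edge (4, 8)→(6, 14): d=(2,6) right/bottom  bias=-1
  edge (6, 14)→(0, 6): d=(-6,-8) top-left  bias=+0
  edge (0, 6)→(4, 8): d=(4,2) right/bottom  bias=-1
    (1,2)@(3, 5): e=[0,30,-10] → .  [on edge]
    (0,3)@(1, 7): e=[16,2,2] → X
    (1,3)@(3, 7): e=[4,18,-2] → .
    (0,4)@(1, 9): e=[20,-10,10] → .
    (1,4)@(3, 9): e=[8,6,6] → X
    (2,4)@(5, 9): e=[-4,22,2] → .
    (1,5)@(3, 11): e=[12,-6,14] → .
    (2,5)@(5, 11): e=[0,10,10] → .  [on edge]
    (3,8)@(7, 17): e=[0,-10,30] → .  [on edge]
    (4,11)@(9, 23): e=[0,-30,50] → .  [on edge]
  covered (2 px):
    . . . . . .
    . . . . . .
    . . . . . .
    X . . . . .
    . X . . . .
    . . . . . .
    . . . . . .
    . . . . . .
    . . . . . .
    . . . . . .
    . . . . . .
    . . . . . .

Result: [6,6,8]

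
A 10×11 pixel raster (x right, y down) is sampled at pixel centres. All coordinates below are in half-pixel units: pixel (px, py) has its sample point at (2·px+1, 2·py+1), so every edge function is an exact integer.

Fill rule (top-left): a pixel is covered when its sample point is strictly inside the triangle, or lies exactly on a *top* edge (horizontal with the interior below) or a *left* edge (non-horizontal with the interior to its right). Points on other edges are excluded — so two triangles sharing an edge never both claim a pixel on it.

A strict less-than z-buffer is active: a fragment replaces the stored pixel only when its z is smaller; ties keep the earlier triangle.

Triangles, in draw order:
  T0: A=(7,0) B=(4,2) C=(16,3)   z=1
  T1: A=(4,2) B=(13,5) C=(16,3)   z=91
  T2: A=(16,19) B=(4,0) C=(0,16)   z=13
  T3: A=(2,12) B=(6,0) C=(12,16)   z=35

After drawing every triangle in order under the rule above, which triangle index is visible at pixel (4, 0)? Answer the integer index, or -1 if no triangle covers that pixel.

T0:
  2·area = 27  (B↔C swapped to make it positive)
  edge (7, 0)→(16, 3): d=(9,3) right/bottom  bias=-1
  edge (16, 3)→(4, 2): d=(-12,-1) top-left  bias=+0
  edge (4, 2)→(7, 0): d=(3,-2) top-left  bias=+0
    (3,0)@(7, 1): e=[9,15,3] → X
    (4,0)@(9, 1): e=[3,17,7] → X
    (5,0)@(11, 1): e=[-3,19,11] → .
    (3,1)@(7, 3): e=[27,-9,9] → .
    (4,1)@(9, 3): e=[21,-7,13] → .
  covered (2 px):
    . . . X X . . . . .
    . . . . . . . . . .
    . . . . . . . . . .
    . . . . . . . . . .
    . . . . . . . . . .
    . . . . . . . . . .
    . . . . . . . . . .
    . . . . . . . . . .
    . . . . . . . . . .
    . . . . . . . . . .
    . . . . . . . . . .
T1:
  2·area = 27  (B↔C swapped to make it positive)
  edge (4, 2)→(16, 3): d=(12,1) right/bottom  bias=-1
  edge (16, 3)→(13, 5): d=(-3,2) right/bottom  bias=-1
  edge (13, 5)→(4, 2): d=(-9,-3) top-left  bias=+0
    (0,0)@(1, 1): e=[-9,36,0] → .  [on edge]
    (9,0)@(19, 1): e=[-27,0,54] → .  [on edge]
    (3,1)@(7, 3): e=[9,18,0] → X  [on edge]
    (4,1)@(9, 3): e=[7,14,6] → X
    (5,1)@(11, 3): e=[5,10,12] → X
    (6,1)@(13, 3): e=[3,6,18] → X
    (7,1)@(15, 3): e=[1,2,24] → X
    (8,1)@(17, 3): e=[-1,-2,30] → .
    (3,2)@(7, 5): e=[33,12,-18] → .
    (4,2)@(9, 5): e=[31,8,-12] → .
    (5,2)@(11, 5): e=[29,4,-6] → .
    (6,2)@(13, 5): e=[27,0,0] → .  [on edge]
    (9,3)@(19, 7): e=[45,-18,0] → .  [on edge]
    (3,4)@(7, 9): e=[81,0,-54] → .  [on edge]
    (0,6)@(1, 13): e=[135,0,-108] → .  [on edge]
  covered (5 px):
    . . . . . . . . . .
    . . . X X X X X . .
    . . . . . . . . . .
    . . . . . . . . . .
    . . . . . . . . . .
    . . . . . . . . . .
    . . . . . . . . . .
    . . . . . . . . . .
    . . . . . . . . . .
    . . . . . . . . . .
    . . . . . . . . . .
T2:
  2·area = 268  (B↔C swapped to make it positive)
  edge (16, 19)→(0, 16): d=(-16,-3) top-left  bias=+0
  edge (0, 16)→(4, 0): d=(4,-16) top-left  bias=+0
  edge (4, 0)→(16, 19): d=(12,19) right/bottom  bias=-1
    (2,1)@(5, 3): e=[223,28,17] → X
    (3,1)@(7, 3): e=[229,60,-21] → .
    (1,2)@(3, 5): e=[185,4,79] → X
    (3,2)@(7, 5): e=[197,68,3] → X
    (4,2)@(9, 5): e=[203,100,-35] → .
    (1,3)@(3, 7): e=[153,12,103] → X
    (4,3)@(9, 7): e=[171,108,-11] → .
    (1,4)@(3, 9): e=[121,20,127] → X
    (4,4)@(9, 9): e=[139,116,13] → X
    (5,4)@(11, 9): e=[145,148,-25] → .
    (1,5)@(3, 11): e=[89,28,151] → X
    (5,5)@(11, 11): e=[113,156,-1] → .
  covered (32 px):
    . . . . . . . . . .
    . . X . . . . . . .
    . X X X . . . . . .
    . X X X . . . . . .
    . X X X X . . . . .
    . X X X X . . . . .
    X X X X X X . . . .
    X X X X X X X . . .
    . . . X X X X . . .
    . . . . . . . . . .
    . . . . . . . . . .
T3:
  2·area = 136
  edge (2, 12)→(6, 0): d=(4,-12) top-left  bias=+0
  edge (6, 0)→(12, 16): d=(6,16) right/bottom  bias=-1
  edge (12, 16)→(2, 12): d=(-10,-4) top-left  bias=+0
    (2,1)@(5, 3): e=[0,34,102] → X  [on edge]
    (3,1)@(7, 3): e=[24,2,110] → X
    (4,1)@(9, 3): e=[48,-30,118] → .
    (2,2)@(5, 5): e=[8,46,82] → X
    (4,2)@(9, 5): e=[56,-18,98] → .
    (2,3)@(5, 7): e=[16,58,62] → X
    (4,3)@(9, 7): e=[64,-6,78] → .
    (1,4)@(3, 9): e=[0,102,34] → X  [on edge]
    (4,4)@(9, 9): e=[72,6,58] → X
    (5,4)@(11, 9): e=[96,-26,66] → .
    (1,5)@(3, 11): e=[8,114,14] → X
    (5,5)@(11, 11): e=[104,-14,46] → .
    (0,7)@(1, 15): e=[0,170,-34] → .  [on edge]
  covered (18 px):
    . . . . . . . . . .
    . . X X . . . . . .
    . . X X . . . . . .
    . . X X . . . . . .
    . X X X X . . . . .
    . X X X X . . . . .
    . . X X X . . . . .
    . . . . . X . . . .
    . . . . . . . . . .
    . . . . . . . . . .
    . . . . . . . . . .

Z-buffer (winner per pixel, '.' = empty):
  . . . 0 0 . . . . .
  . . 2 3 1 1 1 1 . .
  . 2 2 2 . . . . . .
  . 2 2 2 . . . . . .
  . 2 2 2 2 . . . . .
  . 2 2 2 2 . . . . .
  2 2 2 2 2 2 . . . .
  2 2 2 2 2 2 2 . . .
  . . . 2 2 2 2 . . .
  . . . . . . . . . .
  . . . . . . . . . .

Result: 0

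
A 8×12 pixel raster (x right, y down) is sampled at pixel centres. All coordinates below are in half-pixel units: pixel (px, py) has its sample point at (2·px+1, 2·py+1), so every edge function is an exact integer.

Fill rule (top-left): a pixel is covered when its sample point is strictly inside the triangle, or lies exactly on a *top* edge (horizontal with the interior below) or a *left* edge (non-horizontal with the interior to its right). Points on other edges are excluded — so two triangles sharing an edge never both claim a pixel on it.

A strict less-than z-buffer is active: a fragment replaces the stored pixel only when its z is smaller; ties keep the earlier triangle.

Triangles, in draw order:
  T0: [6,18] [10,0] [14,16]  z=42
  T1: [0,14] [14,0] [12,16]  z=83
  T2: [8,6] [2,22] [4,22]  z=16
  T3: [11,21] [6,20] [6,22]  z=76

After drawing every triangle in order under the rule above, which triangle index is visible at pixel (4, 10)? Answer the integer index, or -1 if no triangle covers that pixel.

T0:
  2·area = 136
  edge (6, 18)→(10, 0): d=(4,-18) top-left  bias=+0
  edge (10, 0)→(14, 16): d=(4,16) right/bottom  bias=-1
  edge (14, 16)→(6, 18): d=(-8,2) right/bottom  bias=-1
    (4,2)@(9, 5): e=[2,36,98] → █
    (5,2)@(11, 5): e=[38,4,94] → █
    (6,2)@(13, 5): e=[74,-28,90] → ·
    (4,3)@(9, 7): e=[10,44,82] → █
    (6,3)@(13, 7): e=[82,-20,74] → ·
    (4,4)@(9, 9): e=[18,52,66] → █
    (6,4)@(13, 9): e=[90,-12,58] → ·
    (4,5)@(9, 11): e=[26,60,50] → █
    (6,5)@(13, 11): e=[98,-4,42] → ·
    (4,6)@(9, 13): e=[34,68,34] → █
    (6,6)@(13, 13): e=[106,4,26] → █
    (7,6)@(15, 13): e=[142,-28,22] → ·
  covered (17 px):
    · · · · · · · ·
    · · · · · · · ·
    · · · · █ █ · ·
    · · · · █ █ · ·
    · · · · █ █ · ·
    · · · · █ █ · ·
    · · · · █ █ █ ·
    · · · █ █ █ █ ·
    · · · █ █ · · ·
    · · · · · · · ·
    · · · · · · · ·
    · · · · · · · ·
T1:
  2·area = 196
  edge (0, 14)→(14, 0): d=(14,-14) top-left  bias=+0
  edge (14, 0)→(12, 16): d=(-2,16) right/bottom  bias=-1
  edge (12, 16)→(0, 14): d=(-12,-2) top-left  bias=+0
    (6,0)@(13, 1): e=[0,14,182] → █  [on edge]
    (7,0)@(15, 1): e=[28,-18,186] → ·
    (5,1)@(11, 3): e=[0,42,154] → █  [on edge]
    (7,1)@(15, 3): e=[56,-22,162] → ·
    (4,2)@(9, 5): e=[0,70,126] → █  [on edge]
    (7,2)@(15, 5): e=[84,-26,138] → ·
    (3,3)@(7, 7): e=[0,98,98] → █  [on edge]
    (7,3)@(15, 7): e=[112,-30,114] → ·
    (2,4)@(5, 9): e=[0,126,70] → █  [on edge]
    (6,4)@(13, 9): e=[112,-2,86] → ·
    (1,5)@(3, 11): e=[0,154,42] → █  [on edge]
    (6,5)@(13, 11): e=[140,-6,62] → ·
    (0,6)@(1, 13): e=[0,182,14] → █  [on edge]
  covered (28 px):
    · · · · · · █ ·
    · · · · · █ █ ·
    · · · · █ █ █ ·
    · · · █ █ █ █ ·
    · · █ █ █ █ · ·
    · █ █ █ █ █ · ·
    █ █ █ █ █ █ · ·
    · · · █ █ █ · ·
    · · · · · · · ·
    · · · · · · · ·
    · · · · · · · ·
    · · · · · · · ·
T2:
  2·area = 32  (B↔C swapped to make it positive)
  edge (8, 6)→(4, 22): d=(-4,16) right/bottom  bias=-1
  edge (4, 22)→(2, 22): d=(-2,0) right/bottom  bias=-1
  edge (2, 22)→(8, 6): d=(6,-16) top-left  bias=+0
    (3,4)@(7, 9): e=[4,26,2] → █
    (4,4)@(9, 9): e=[-28,26,34] → ·
    (3,5)@(7, 11): e=[-4,22,14] → ·
    (2,7)@(5, 15): e=[12,14,6] → █
    (3,7)@(7, 15): e=[-20,14,38] → ·
    (2,8)@(5, 17): e=[4,10,18] → █
    (3,8)@(7, 17): e=[-28,10,50] → ·
    (2,9)@(5, 19): e=[-4,6,30] → ·
    (1,10)@(3, 21): e=[20,2,10] → █
    (2,10)@(5, 21): e=[-12,2,42] → ·
    (1,11)@(3, 23): e=[12,-2,22] → ·
  covered (4 px):
    · · · · · · · ·
    · · · · · · · ·
    · · · · · · · ·
    · · · · · · · ·
    · · · █ · · · ·
    · · · · · · · ·
    · · · · · · · ·
    · · █ · · · · ·
    · · █ · · · · ·
    · · · · · · · ·
    · █ · · · · · ·
    · · · · · · · ·
T3:
  2·area = 10  (B↔C swapped to make it positive)
  edge (11, 21)→(6, 22): d=(-5,1) right/bottom  bias=-1
  edge (6, 22)→(6, 20): d=(0,-2) top-left  bias=+0
  edge (6, 20)→(11, 21): d=(5,1) right/bottom  bias=-1
    (0,9)@(1, 19): e=[20,-10,0] → ·  [on edge]
    (3,10)@(7, 21): e=[4,2,4] → █
    (4,10)@(9, 21): e=[2,6,2] → █
    (5,10)@(11, 21): e=[0,10,0] → ·  [on edge]
    (0,11)@(1, 23): e=[0,-10,20] → ·  [on edge]
    (3,11)@(7, 23): e=[-6,2,14] → ·
    (4,11)@(9, 23): e=[-8,6,12] → ·
  covered (2 px):
    · · · · · · · ·
    · · · · · · · ·
    · · · · · · · ·
    · · · · · · · ·
    · · · · · · · ·
    · · · · · · · ·
    · · · · · · · ·
    · · · · · · · ·
    · · · · · · · ·
    · · · · · · · ·
    · · · █ █ · · ·
    · · · · · · · ·

Z-buffer (winner per pixel, '.' = empty):
  . . . . . . 1 .
  . . . . . 1 1 .
  . . . . 0 0 1 .
  . . . 1 0 0 1 .
  . . 1 2 0 0 . .
  . 1 1 1 0 0 . .
  1 1 1 1 0 0 0 .
  . . 2 0 0 0 0 .
  . . 2 0 0 . . .
  . . . . . . . .
  . 2 . 3 3 . . .
  . . . . . . . .

Result: 3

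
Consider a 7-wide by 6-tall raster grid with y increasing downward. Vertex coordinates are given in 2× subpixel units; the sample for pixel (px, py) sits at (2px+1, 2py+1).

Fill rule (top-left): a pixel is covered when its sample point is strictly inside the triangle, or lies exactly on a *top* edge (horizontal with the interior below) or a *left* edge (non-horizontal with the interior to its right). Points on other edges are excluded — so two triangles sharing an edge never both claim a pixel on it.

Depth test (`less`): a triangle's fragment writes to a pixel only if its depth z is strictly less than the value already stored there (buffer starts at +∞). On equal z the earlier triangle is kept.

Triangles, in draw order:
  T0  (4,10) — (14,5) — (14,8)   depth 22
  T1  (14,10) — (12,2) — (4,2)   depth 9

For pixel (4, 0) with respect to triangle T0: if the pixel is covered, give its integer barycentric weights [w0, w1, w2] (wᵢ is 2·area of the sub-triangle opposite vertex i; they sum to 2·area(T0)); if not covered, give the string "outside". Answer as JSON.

T0:
  2·area = 30
  edge (4, 10)→(14, 5): d=(10,-5) top-left  bias=+0
  edge (14, 5)→(14, 8): d=(0,3) right/bottom  bias=-1
  edge (14, 8)→(4, 10): d=(-10,2) right/bottom  bias=-1
    (5,3)@(11, 7): e=[5,9,16] → █
    (6,3)@(13, 7): e=[15,3,12] → █
    (3,4)@(7, 9): e=[5,21,4] → █
    (4,4)@(9, 9): e=[15,15,0] → ·  [on edge]
    (5,4)@(11, 9): e=[25,9,-4] → ·
    (6,4)@(13, 9): e=[35,3,-8] → ·
    (3,5)@(7, 11): e=[25,21,-16] → ·
  covered (3 px):
    · · · · · · ·
    · · · · · · ·
    · · · · · · ·
    · · · · · █ █
    · · · █ · · ·
    · · · · · · ·
T1:
  2·area = 64  (B↔C swapped to make it positive)
  edge (14, 10)→(4, 2): d=(-10,-8) top-left  bias=+0
  edge (4, 2)→(12, 2): d=(8,0) top-left  bias=+0
  edge (12, 2)→(14, 10): d=(2,8) right/bottom  bias=-1
    (3,1)@(7, 3): e=[14,8,42] → █
    (4,1)@(9, 3): e=[30,8,26] → █
    (5,1)@(11, 3): e=[46,8,10] → █
    (6,1)@(13, 3): e=[62,8,-6] → ·
    (3,2)@(7, 5): e=[-6,24,46] → ·
    (4,2)@(9, 5): e=[10,24,30] → █
    (6,2)@(13, 5): e=[42,24,-2] → ·
    (4,3)@(9, 7): e=[-10,40,34] → ·
    (5,3)@(11, 7): e=[6,40,18] → █
    (6,3)@(13, 7): e=[22,40,2] → █
    (5,4)@(11, 9): e=[-14,56,22] → ·
    (6,4)@(13, 9): e=[2,56,6] → █
  covered (8 px):
    · · · · · · ·
    · · · █ █ █ ·
    · · · · █ █ ·
    · · · · · █ █
    · · · · · · █
    · · · · · · ·

Result: "outside"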